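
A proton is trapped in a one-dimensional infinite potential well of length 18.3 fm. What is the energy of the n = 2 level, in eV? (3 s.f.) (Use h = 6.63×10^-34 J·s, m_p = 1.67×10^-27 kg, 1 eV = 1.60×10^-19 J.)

For an infinite well E_n = n²h²/(8m_pL²), so E_1 = h²/(8m_pL²) = (6.63×10^-34)²/(8·1.67×10^-27·(1.83×10^-14 m)²) = 9.825×10^-14 J.
Then E_2 = 2²·E_1 = 4·9.825×10^-14 J = 3.930×10^-13 J.
Converting, E_2 = 3.930×10^-13 J / (1.60×10^-19 J/eV) = 2.46×10^6 eV.

E_2 = 2.46×10^6 eV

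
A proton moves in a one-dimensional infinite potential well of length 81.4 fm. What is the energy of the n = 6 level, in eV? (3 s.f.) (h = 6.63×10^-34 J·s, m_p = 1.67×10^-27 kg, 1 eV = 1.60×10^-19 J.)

For an infinite well E_n = n²h²/(8m_pL²), so E_1 = h²/(8m_pL²) = (6.63×10^-34)²/(8·1.67×10^-27·(8.14×10^-14 m)²) = 4.966×10^-15 J.
Then E_6 = 6²·E_1 = 36·4.966×10^-15 J = 1.788×10^-13 J.
Converting, E_6 = 1.788×10^-13 J / (1.60×10^-19 J/eV) = 1.12×10^6 eV.

E_6 = 1.12×10^6 eV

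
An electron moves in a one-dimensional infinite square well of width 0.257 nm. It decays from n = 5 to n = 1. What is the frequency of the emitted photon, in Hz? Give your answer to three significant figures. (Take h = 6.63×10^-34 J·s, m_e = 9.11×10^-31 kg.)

f = 3.31×10^16 Hz

E_1 = h²/(8m_eL²) = 9.132×10^-19 J and ΔE = (5² − 1²)E_1 = 2.192×10^-17 J.
f = ΔE/h = 2.192×10^-17/6.63×10^-34 = 3.31×10^16 Hz.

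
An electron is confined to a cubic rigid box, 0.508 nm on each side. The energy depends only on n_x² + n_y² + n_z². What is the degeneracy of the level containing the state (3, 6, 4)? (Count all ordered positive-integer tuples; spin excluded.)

The level has n_x² + n_y² + n_z² = 61. The ordered positive-integer solutions are (3, 4, 6), (3, 6, 4), (4, 3, 6), (4, 6, 3), (6, 3, 4), (6, 4, 3).
That gives 6 states.

degeneracy = 6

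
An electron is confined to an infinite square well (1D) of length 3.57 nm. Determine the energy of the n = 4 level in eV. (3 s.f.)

E_4 = 0.472 eV

For an infinite well E_n = n²h²/(8m_eL²), so E_1 = h²/(8m_eL²) = (6.626×10^-34)²/(8·9.109×10^-31·(3.57×10^-9 m)²) = 4.727×10^-21 J.
Then E_4 = 4²·E_1 = 16·4.727×10^-21 J = 7.563×10^-20 J.
Converting, E_4 = 7.563×10^-20 J / (1.602×10^-19 J/eV) = 0.472 eV.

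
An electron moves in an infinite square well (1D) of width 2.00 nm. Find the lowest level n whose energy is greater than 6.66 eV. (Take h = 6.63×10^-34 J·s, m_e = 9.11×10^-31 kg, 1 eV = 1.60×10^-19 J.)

n = 9

E_1 = h²/(8m_eL²) = 1.508×10^-20 J = 0.09425 eV.
Need n² > 6.66/0.09425 = 70.66, i.e. n > 8.406.
The smallest integer satisfying this is n = 9.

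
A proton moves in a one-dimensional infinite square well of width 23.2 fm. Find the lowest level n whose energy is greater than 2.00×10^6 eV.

n = 3

E_1 = h²/(8m_pL²) = 6.095×10^-14 J = 3.805×10^5 eV.
Need n² > 2.00×10^6/3.805×10^5 = 5.256, i.e. n > 2.293.
The smallest integer satisfying this is n = 3.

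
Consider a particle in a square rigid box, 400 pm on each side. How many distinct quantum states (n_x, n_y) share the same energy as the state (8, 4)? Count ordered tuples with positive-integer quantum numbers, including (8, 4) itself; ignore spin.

degeneracy = 2

The level has n_x² + n_y² = 80. The ordered positive-integer solutions are (4, 8), (8, 4).
That gives 2 states.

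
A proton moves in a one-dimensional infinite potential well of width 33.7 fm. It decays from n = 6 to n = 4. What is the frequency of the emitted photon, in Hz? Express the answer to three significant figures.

f = 8.72×10^20 Hz

E_1 = h²/(8m_pL²) = 2.888×10^-14 J and ΔE = (6² − 4²)E_1 = 5.776×10^-13 J.
f = ΔE/h = 5.776×10^-13/6.626×10^-34 = 8.72×10^20 Hz.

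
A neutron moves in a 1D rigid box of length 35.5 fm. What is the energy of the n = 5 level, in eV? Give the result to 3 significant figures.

For an infinite well E_n = n²h²/(8m_nL²), so E_1 = h²/(8m_nL²) = (6.626×10^-34)²/(8·1.675×10^-27·(3.55×10^-14 m)²) = 2.600×10^-14 J.
Then E_5 = 5²·E_1 = 25·2.600×10^-14 J = 6.500×10^-13 J.
Converting, E_5 = 6.500×10^-13 J / (1.602×10^-19 J/eV) = 4.06×10^6 eV.

E_5 = 4.06×10^6 eV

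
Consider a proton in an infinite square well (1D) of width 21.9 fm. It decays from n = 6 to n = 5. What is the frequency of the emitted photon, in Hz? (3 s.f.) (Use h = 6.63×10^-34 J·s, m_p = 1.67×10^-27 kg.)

f = 1.14×10^21 Hz

E_1 = h²/(8m_pL²) = 6.860×10^-14 J and ΔE = (6² − 5²)E_1 = 7.546×10^-13 J.
f = ΔE/h = 7.546×10^-13/6.63×10^-34 = 1.14×10^21 Hz.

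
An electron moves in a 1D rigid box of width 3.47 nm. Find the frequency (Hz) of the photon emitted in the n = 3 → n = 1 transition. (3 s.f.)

E_1 = h²/(8m_eL²) = 5.004×10^-21 J and ΔE = (3² − 1²)E_1 = 4.003×10^-20 J.
f = ΔE/h = 4.003×10^-20/6.626×10^-34 = 6.04×10^13 Hz.

f = 6.04×10^13 Hz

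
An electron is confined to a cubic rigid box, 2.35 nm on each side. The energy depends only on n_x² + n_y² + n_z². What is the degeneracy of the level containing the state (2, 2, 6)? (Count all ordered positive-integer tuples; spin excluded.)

degeneracy = 3

The level has n_x² + n_y² + n_z² = 44. The ordered positive-integer solutions are (2, 2, 6), (2, 6, 2), (6, 2, 2).
That gives 3 states.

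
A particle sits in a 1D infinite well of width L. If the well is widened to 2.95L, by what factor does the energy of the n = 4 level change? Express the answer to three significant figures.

0.115

E_n ∝ 1/L², so the energy scales by 1/2.95² = 0.115.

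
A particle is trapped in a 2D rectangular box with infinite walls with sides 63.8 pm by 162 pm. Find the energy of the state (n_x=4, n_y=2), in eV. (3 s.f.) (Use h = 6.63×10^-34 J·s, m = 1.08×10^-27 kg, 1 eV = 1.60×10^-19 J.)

For a 2D rectangular well E = (h²/8m)·Σ n_i²/L_i² = (6.63×10^-34)²/(8·1.08×10^-27) · [4²/(63.8 pm)² + 2²/(162 pm)²].
Evaluating gives E = 2.077×10^-19 J = 1.30 eV.

E = 1.30 eV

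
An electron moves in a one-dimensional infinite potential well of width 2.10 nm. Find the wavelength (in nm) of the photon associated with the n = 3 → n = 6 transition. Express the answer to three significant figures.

λ = 539 nm

E_1 = h²/(8m_eL²) = 1.366×10^-20 J, so ΔE = (6² − 3²)E_1 = 3.688×10^-19 J.
λ = hc/ΔE = (6.626×10^-34·2.998×10^8)/3.688×10^-19 = 5.39×10^-7 m = 539 nm.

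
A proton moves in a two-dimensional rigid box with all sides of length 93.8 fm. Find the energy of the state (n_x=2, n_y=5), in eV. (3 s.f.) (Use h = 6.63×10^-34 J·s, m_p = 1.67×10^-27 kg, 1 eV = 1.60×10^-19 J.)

E = 6.78×10^5 eV

For a 2D rectangular well E = (h²/8m_p)·Σ n_i²/L_i² = (6.63×10^-34)²/(8·1.67×10^-27) · [2²/(93.8 fm)² + 5²/(93.8 fm)²].
Evaluating gives E = 1.084×10^-13 J = 6.78×10^5 eV.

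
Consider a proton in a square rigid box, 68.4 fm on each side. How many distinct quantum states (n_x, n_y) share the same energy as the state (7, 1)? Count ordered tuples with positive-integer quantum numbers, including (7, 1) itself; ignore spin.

The level has n_x² + n_y² = 50. The ordered positive-integer solutions are (1, 7), (5, 5), (7, 1).
That gives 3 states.

degeneracy = 3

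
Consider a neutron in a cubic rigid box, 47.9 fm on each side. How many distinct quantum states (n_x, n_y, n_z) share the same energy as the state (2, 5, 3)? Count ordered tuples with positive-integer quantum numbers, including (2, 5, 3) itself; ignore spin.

The level has n_x² + n_y² + n_z² = 38. The ordered positive-integer solutions are (1, 1, 6), (1, 6, 1), (2, 3, 5), (2, 5, 3), (3, 2, 5), (3, 5, 2), (5, 2, 3), (5, 3, 2), (6, 1, 1).
That gives 9 states.

degeneracy = 9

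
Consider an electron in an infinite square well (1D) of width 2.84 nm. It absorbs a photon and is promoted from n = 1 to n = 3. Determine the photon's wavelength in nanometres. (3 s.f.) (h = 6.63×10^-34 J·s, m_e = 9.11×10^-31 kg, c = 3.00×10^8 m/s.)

E_1 = h²/(8m_eL²) = 7.478×10^-21 J, so ΔE = (3² − 1²)E_1 = 5.982×10^-20 J.
λ = hc/ΔE = (6.63×10^-34·3.00×10^8)/5.982×10^-20 = 3.32×10^-6 m = 3.32×10^3 nm.

λ = 3.32×10^3 nm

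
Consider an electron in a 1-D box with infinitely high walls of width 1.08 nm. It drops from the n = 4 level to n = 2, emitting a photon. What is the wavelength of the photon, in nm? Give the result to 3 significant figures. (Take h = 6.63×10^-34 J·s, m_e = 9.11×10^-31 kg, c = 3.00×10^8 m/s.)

λ = 321 nm

E_1 = h²/(8m_eL²) = 5.171×10^-20 J, so ΔE = (4² − 2²)E_1 = 6.205×10^-19 J.
λ = hc/ΔE = (6.63×10^-34·3.00×10^8)/6.205×10^-19 = 3.21×10^-7 m = 321 nm.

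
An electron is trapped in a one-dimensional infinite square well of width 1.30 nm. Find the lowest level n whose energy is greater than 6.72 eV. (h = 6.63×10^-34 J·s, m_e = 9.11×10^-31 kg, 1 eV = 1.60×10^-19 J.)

n = 6

E_1 = h²/(8m_eL²) = 3.569×10^-20 J = 0.2231 eV.
Need n² > 6.72/0.2231 = 30.12, i.e. n > 5.488.
The smallest integer satisfying this is n = 6.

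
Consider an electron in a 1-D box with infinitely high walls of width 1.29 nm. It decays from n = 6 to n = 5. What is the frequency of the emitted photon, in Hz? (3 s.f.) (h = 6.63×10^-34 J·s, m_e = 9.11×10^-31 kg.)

E_1 = h²/(8m_eL²) = 3.624×10^-20 J and ΔE = (6² − 5²)E_1 = 3.986×10^-19 J.
f = ΔE/h = 3.986×10^-19/6.63×10^-34 = 6.01×10^14 Hz.

f = 6.01×10^14 Hz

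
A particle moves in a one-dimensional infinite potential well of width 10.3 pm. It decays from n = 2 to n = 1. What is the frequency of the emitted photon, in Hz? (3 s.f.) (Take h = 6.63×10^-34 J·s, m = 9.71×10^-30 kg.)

f = 2.41×10^17 Hz

E_1 = h²/(8mL²) = 5.334×10^-17 J and ΔE = (2² − 1²)E_1 = 1.600×10^-16 J.
f = ΔE/h = 1.600×10^-16/6.63×10^-34 = 2.41×10^17 Hz.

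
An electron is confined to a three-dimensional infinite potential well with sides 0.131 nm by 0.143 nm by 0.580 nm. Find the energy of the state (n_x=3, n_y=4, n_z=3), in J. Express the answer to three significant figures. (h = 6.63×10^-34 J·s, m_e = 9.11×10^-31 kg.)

E = 8.04×10^-17 J

For a 3D rectangular well E = (h²/8m_e)·Σ n_i²/L_i² = (6.63×10^-34)²/(8·9.11×10^-31) · [3²/(0.131 nm)² + 4²/(0.143 nm)² + 3²/(0.580 nm)²].
Evaluating gives E = 8.04×10^-17 J.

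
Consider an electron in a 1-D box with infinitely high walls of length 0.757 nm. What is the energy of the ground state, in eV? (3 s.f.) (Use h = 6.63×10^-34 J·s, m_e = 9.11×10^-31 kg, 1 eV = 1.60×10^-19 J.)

For an infinite well E_n = n²h²/(8m_eL²), so E_1 = h²/(8m_eL²) = (6.63×10^-34)²/(8·9.11×10^-31·(7.57×10^-10 m)²) = 1.053×10^-19 J.
Converting, E_1 = 1.053×10^-19 J / (1.60×10^-19 J/eV) = 0.658 eV.

E_1 = 0.658 eV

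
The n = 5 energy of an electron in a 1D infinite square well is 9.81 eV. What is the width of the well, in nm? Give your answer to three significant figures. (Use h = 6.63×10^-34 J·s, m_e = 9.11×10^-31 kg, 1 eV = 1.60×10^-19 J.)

From E_n = n²h²/(8m_eL²), L = n·h/√(8m_eE_n).
E_5 = 9.81 eV = 1.570×10^-18 J, so L = 5·6.63×10^-34/√(8·9.11×10^-31·1.570×10^-18) = 9.80×10^-10 m = 0.980 nm.

L = 0.980 nm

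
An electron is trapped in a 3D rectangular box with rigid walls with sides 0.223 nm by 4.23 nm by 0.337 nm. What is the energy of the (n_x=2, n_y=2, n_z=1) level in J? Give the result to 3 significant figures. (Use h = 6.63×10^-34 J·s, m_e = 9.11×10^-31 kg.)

E = 5.40×10^-18 J

For a 3D rectangular well E = (h²/8m_e)·Σ n_i²/L_i² = (6.63×10^-34)²/(8·9.11×10^-31) · [2²/(0.223 nm)² + 2²/(4.23 nm)² + 1²/(0.337 nm)²].
Evaluating gives E = 5.40×10^-18 J.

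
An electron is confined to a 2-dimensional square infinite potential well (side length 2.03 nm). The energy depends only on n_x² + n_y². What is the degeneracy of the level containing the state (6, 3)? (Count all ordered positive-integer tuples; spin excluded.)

degeneracy = 2

The level has n_x² + n_y² = 45. The ordered positive-integer solutions are (3, 6), (6, 3).
That gives 2 states.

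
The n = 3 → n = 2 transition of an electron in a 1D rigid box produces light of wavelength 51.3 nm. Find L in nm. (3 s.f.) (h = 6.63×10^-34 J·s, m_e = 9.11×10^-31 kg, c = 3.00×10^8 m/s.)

L = 0.279 nm

The photon carries ΔE = hc/λ = 6.63×10^-34·3.00×10^8/5.13×10^-8 m = 3.877×10^-18 J.
Since ΔE = (3² − 2²)E_1, E_1 = 7.754×10^-19 J, and L = h/√(8m_eE_1) = 2.79×10^-10 m = 0.279 nm.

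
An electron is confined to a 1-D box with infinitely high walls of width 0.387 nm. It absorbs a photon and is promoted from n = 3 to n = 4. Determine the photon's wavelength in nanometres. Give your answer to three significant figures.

λ = 70.5 nm

E_1 = h²/(8m_eL²) = 4.023×10^-19 J, so ΔE = (4² − 3²)E_1 = 2.816×10^-18 J.
λ = hc/ΔE = (6.626×10^-34·2.998×10^8)/2.816×10^-18 = 7.05×10^-8 m = 70.5 nm.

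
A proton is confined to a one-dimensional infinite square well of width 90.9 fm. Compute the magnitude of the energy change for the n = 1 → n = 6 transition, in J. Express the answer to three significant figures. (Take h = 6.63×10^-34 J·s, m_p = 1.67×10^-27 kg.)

|ΔE| = 1.39×10^-13 J

E_1 = h²/(8m_pL²) = 3.982×10^-15 J.
|ΔE| = |1² − 6²|·E_1 = 35·3.982×10^-15 J = 1.39×10^-13 J.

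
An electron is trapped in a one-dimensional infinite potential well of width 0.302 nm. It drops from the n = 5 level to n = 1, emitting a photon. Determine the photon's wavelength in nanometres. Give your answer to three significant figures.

E_1 = h²/(8m_eL²) = 6.606×10^-19 J, so ΔE = (5² − 1²)E_1 = 1.585×10^-17 J.
λ = hc/ΔE = (6.626×10^-34·2.998×10^8)/1.585×10^-17 = 1.25×10^-8 m = 12.5 nm.

λ = 12.5 nm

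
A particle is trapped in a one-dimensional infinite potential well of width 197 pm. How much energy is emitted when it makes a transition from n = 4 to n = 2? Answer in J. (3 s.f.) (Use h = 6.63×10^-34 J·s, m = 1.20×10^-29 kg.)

E_1 = h²/(8mL²) = 1.180×10^-19 J.
|ΔE| = |4² − 2²|·E_1 = 12·1.180×10^-19 J = 1.42×10^-18 J.

|ΔE| = 1.42×10^-18 J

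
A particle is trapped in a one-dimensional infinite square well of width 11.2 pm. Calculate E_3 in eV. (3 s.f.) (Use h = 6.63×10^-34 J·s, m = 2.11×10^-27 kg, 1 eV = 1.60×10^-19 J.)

For an infinite well E_n = n²h²/(8mL²), so E_1 = h²/(8mL²) = (6.63×10^-34)²/(8·2.11×10^-27·(1.12×10^-11 m)²) = 2.076×10^-19 J.
Then E_3 = 3²·E_1 = 9·2.076×10^-19 J = 1.868×10^-18 J.
Converting, E_3 = 1.868×10^-18 J / (1.60×10^-19 J/eV) = 11.7 eV.

E_3 = 11.7 eV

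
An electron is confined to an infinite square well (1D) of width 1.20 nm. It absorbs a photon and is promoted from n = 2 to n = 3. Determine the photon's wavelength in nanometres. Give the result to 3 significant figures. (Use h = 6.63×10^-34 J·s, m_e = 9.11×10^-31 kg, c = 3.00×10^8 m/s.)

E_1 = h²/(8m_eL²) = 4.188×10^-20 J, so ΔE = (3² − 2²)E_1 = 2.094×10^-19 J.
λ = hc/ΔE = (6.63×10^-34·3.00×10^8)/2.094×10^-19 = 9.50×10^-7 m = 950 nm.

λ = 950 nm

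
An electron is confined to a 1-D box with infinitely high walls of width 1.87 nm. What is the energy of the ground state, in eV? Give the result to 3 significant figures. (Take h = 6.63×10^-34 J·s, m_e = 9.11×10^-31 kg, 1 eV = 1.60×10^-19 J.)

E_1 = 0.108 eV

For an infinite well E_n = n²h²/(8m_eL²), so E_1 = h²/(8m_eL²) = (6.63×10^-34)²/(8·9.11×10^-31·(1.87×10^-9 m)²) = 1.725×10^-20 J.
Converting, E_1 = 1.725×10^-20 J / (1.60×10^-19 J/eV) = 0.108 eV.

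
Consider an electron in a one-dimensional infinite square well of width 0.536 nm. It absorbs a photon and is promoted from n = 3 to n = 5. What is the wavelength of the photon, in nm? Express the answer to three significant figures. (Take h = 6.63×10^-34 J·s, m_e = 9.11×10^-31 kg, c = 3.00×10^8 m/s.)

E_1 = h²/(8m_eL²) = 2.099×10^-19 J, so ΔE = (5² − 3²)E_1 = 3.358×10^-18 J.
λ = hc/ΔE = (6.63×10^-34·3.00×10^8)/3.358×10^-18 = 5.92×10^-8 m = 59.2 nm.

λ = 59.2 nm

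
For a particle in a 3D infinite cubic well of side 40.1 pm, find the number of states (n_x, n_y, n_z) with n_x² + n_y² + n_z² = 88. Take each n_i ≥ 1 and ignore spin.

The level has n_x² + n_y² + n_z² = 88. The ordered positive-integer solutions are (4, 6, 6), (6, 4, 6), (6, 6, 4).
That gives 3 states.

degeneracy = 3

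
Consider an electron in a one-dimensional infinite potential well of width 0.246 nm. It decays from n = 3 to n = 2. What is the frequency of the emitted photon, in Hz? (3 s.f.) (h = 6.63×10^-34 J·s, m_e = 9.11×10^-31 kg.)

f = 7.52×10^15 Hz

E_1 = h²/(8m_eL²) = 9.967×10^-19 J and ΔE = (3² − 2²)E_1 = 4.984×10^-18 J.
f = ΔE/h = 4.984×10^-18/6.63×10^-34 = 7.52×10^15 Hz.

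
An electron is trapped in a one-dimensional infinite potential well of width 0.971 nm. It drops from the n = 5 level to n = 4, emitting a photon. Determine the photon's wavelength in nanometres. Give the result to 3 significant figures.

E_1 = h²/(8m_eL²) = 6.390×10^-20 J, so ΔE = (5² − 4²)E_1 = 5.751×10^-19 J.
λ = hc/ΔE = (6.626×10^-34·2.998×10^8)/5.751×10^-19 = 3.45×10^-7 m = 345 nm.

λ = 345 nm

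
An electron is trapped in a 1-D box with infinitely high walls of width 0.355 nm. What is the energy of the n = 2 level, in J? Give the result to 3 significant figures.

E_2 = 1.91×10^-18 J

For an infinite well E_n = n²h²/(8m_eL²), so E_1 = h²/(8m_eL²) = (6.626×10^-34)²/(8·9.109×10^-31·(3.55×10^-10 m)²) = 4.781×10^-19 J.
Then E_2 = 2²·E_1 = 4·4.781×10^-19 J = 1.91×10^-18 J.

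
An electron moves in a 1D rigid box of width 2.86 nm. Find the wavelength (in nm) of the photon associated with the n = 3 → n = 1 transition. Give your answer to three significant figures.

E_1 = h²/(8m_eL²) = 7.366×10^-21 J, so ΔE = (3² − 1²)E_1 = 5.893×10^-20 J.
λ = hc/ΔE = (6.626×10^-34·2.998×10^8)/5.893×10^-20 = 3.37×10^-6 m = 3.37×10^3 nm.

λ = 3.37×10^3 nm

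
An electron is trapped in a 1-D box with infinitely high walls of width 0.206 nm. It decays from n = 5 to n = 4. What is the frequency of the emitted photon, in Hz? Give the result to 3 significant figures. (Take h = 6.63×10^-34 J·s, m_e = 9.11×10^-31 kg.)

E_1 = h²/(8m_eL²) = 1.421×10^-18 J and ΔE = (5² − 4²)E_1 = 1.279×10^-17 J.
f = ΔE/h = 1.279×10^-17/6.63×10^-34 = 1.93×10^16 Hz.

f = 1.93×10^16 Hz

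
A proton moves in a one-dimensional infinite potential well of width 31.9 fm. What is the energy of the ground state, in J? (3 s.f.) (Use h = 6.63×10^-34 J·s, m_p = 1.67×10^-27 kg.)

E_1 = 3.23×10^-14 J

For an infinite well E_n = n²h²/(8m_pL²), so E_1 = h²/(8m_pL²) = (6.63×10^-34)²/(8·1.67×10^-27·(3.19×10^-14 m)²) = 3.233×10^-14 J.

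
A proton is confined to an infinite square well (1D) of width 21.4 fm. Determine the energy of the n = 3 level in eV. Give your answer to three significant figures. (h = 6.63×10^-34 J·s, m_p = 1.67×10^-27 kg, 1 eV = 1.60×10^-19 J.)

E_3 = 4.04×10^6 eV

For an infinite well E_n = n²h²/(8m_pL²), so E_1 = h²/(8m_pL²) = (6.63×10^-34)²/(8·1.67×10^-27·(2.14×10^-14 m)²) = 7.184×10^-14 J.
Then E_3 = 3²·E_1 = 9·7.184×10^-14 J = 6.466×10^-13 J.
Converting, E_3 = 6.466×10^-13 J / (1.60×10^-19 J/eV) = 4.04×10^6 eV.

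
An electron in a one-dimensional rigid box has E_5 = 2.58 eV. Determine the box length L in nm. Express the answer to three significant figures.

L = 1.91 nm

From E_n = n²h²/(8m_eL²), L = n·h/√(8m_eE_n).
E_5 = 2.58 eV = 4.133×10^-19 J, so L = 5·6.626×10^-34/√(8·9.109×10^-31·4.133×10^-19) = 1.91×10^-9 m = 1.91 nm.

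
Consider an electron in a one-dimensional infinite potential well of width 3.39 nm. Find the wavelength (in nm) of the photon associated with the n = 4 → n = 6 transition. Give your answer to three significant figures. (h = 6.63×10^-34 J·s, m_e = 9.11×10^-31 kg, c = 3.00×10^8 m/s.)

E_1 = h²/(8m_eL²) = 5.248×10^-21 J, so ΔE = (6² − 4²)E_1 = 1.050×10^-19 J.
λ = hc/ΔE = (6.63×10^-34·3.00×10^8)/1.050×10^-19 = 1.89×10^-6 m = 1.89×10^3 nm.

λ = 1.89×10^3 nm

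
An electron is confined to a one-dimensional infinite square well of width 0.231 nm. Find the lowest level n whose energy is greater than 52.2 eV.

n = 3

E_1 = h²/(8m_eL²) = 1.129×10^-18 J = 7.047 eV.
Need n² > 52.2/7.047 = 7.407, i.e. n > 2.722.
The smallest integer satisfying this is n = 3.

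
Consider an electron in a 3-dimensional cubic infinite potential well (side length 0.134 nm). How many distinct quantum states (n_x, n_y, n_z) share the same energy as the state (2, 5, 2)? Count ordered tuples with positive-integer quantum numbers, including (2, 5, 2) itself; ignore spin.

degeneracy = 6

The level has n_x² + n_y² + n_z² = 33. The ordered positive-integer solutions are (1, 4, 4), (2, 2, 5), (2, 5, 2), (4, 1, 4), (4, 4, 1), (5, 2, 2).
That gives 6 states.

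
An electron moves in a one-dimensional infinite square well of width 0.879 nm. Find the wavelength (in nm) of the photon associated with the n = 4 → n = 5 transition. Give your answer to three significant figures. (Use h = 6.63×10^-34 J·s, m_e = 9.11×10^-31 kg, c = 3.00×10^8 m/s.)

E_1 = h²/(8m_eL²) = 7.806×10^-20 J, so ΔE = (5² − 4²)E_1 = 7.025×10^-19 J.
λ = hc/ΔE = (6.63×10^-34·3.00×10^8)/7.025×10^-19 = 2.83×10^-7 m = 283 nm.

λ = 283 nm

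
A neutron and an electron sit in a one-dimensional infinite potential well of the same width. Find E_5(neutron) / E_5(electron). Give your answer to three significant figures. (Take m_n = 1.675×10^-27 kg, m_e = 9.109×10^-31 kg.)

5.44×10^-4

E_n ∝ 1/m at fixed n and L, so the ratio is m_e/m_n = 9.109×10^-31/1.675×10^-27 = 5.44×10^-4.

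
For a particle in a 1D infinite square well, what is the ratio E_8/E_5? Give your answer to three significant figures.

E_n ∝ n², so E_8/E_5 = 8²/5² = 64/25 = 2.56.

2.56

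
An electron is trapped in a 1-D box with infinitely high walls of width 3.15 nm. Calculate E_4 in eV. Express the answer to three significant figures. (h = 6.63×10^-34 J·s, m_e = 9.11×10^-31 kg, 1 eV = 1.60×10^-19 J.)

For an infinite well E_n = n²h²/(8m_eL²), so E_1 = h²/(8m_eL²) = (6.63×10^-34)²/(8·9.11×10^-31·(3.15×10^-9 m)²) = 6.079×10^-21 J.
Then E_4 = 4²·E_1 = 16·6.079×10^-21 J = 9.726×10^-20 J.
Converting, E_4 = 9.726×10^-20 J / (1.60×10^-19 J/eV) = 0.608 eV.

E_4 = 0.608 eV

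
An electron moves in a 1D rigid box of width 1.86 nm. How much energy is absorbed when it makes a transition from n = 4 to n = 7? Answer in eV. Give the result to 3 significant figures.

E_1 = h²/(8m_eL²) = 1.741×10^-20 J.
|ΔE| = |4² − 7²|·E_1 = 33·1.741×10^-20 J = 5.745×10^-19 J = 3.59 eV.

|ΔE| = 3.59 eV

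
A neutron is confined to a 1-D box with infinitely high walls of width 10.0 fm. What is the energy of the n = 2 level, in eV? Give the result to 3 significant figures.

E_2 = 8.18×10^6 eV

For an infinite well E_n = n²h²/(8m_nL²), so E_1 = h²/(8m_nL²) = (6.626×10^-34)²/(8·1.675×10^-27·(1.00×10^-14 m)²) = 3.276×10^-13 J.
Then E_2 = 2²·E_1 = 4·3.276×10^-13 J = 1.310×10^-12 J.
Converting, E_2 = 1.310×10^-12 J / (1.602×10^-19 J/eV) = 8.18×10^6 eV.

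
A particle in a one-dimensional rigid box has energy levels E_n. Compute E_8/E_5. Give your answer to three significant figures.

2.56

E_n ∝ n², so E_8/E_5 = 8²/5² = 64/25 = 2.56.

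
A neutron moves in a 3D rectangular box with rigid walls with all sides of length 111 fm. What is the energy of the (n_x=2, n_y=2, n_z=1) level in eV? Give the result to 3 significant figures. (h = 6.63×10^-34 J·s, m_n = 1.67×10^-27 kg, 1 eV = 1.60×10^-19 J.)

E = 1.50×10^5 eV

For a 3D rectangular well E = (h²/8m_n)·Σ n_i²/L_i² = (6.63×10^-34)²/(8·1.67×10^-27) · [2²/(111 fm)² + 2²/(111 fm)² + 1²/(111 fm)²].
Evaluating gives E = 2.403×10^-14 J = 1.50×10^5 eV.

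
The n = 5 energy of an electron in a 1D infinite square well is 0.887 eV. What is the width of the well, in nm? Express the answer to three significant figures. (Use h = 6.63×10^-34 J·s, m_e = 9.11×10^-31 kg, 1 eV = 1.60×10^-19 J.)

From E_n = n²h²/(8m_eL²), L = n·h/√(8m_eE_n).
E_5 = 0.887 eV = 1.419×10^-19 J, so L = 5·6.63×10^-34/√(8·9.11×10^-31·1.419×10^-19) = 3.26×10^-9 m = 3.26 nm.

L = 3.26 nm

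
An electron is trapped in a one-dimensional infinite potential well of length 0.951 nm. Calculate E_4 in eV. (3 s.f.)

E_4 = 6.65 eV

For an infinite well E_n = n²h²/(8m_eL²), so E_1 = h²/(8m_eL²) = (6.626×10^-34)²/(8·9.109×10^-31·(9.51×10^-10 m)²) = 6.662×10^-20 J.
Then E_4 = 4²·E_1 = 16·6.662×10^-20 J = 1.066×10^-18 J.
Converting, E_4 = 1.066×10^-18 J / (1.602×10^-19 J/eV) = 6.65 eV.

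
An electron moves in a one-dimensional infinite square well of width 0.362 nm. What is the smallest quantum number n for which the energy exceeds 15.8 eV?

n = 3

E_1 = h²/(8m_eL²) = 4.598×10^-19 J = 2.870 eV.
Need n² > 15.8/2.870 = 5.505, i.e. n > 2.346.
The smallest integer satisfying this is n = 3.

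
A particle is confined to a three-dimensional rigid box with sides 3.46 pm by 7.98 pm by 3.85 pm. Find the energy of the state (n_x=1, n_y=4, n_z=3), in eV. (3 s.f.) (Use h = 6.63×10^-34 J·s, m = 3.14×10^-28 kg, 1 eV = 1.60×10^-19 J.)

E = 1.03×10^3 eV

For a 3D rectangular well E = (h²/8m)·Σ n_i²/L_i² = (6.63×10^-34)²/(8·3.14×10^-28) · [1²/(3.46 pm)² + 4²/(7.98 pm)² + 3²/(3.85 pm)²].
Evaluating gives E = 1.648×10^-16 J = 1.03×10^3 eV.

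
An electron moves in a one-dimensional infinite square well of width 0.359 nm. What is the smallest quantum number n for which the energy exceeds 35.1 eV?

n = 4

E_1 = h²/(8m_eL²) = 4.675×10^-19 J = 2.918 eV.
Need n² > 35.1/2.918 = 12.03, i.e. n > 3.468.
The smallest integer satisfying this is n = 4.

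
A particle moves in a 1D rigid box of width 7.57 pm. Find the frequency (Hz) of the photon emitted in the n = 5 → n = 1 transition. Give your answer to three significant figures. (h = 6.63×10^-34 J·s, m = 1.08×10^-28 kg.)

f = 3.21×10^17 Hz

E_1 = h²/(8mL²) = 8.878×10^-18 J and ΔE = (5² − 1²)E_1 = 2.131×10^-16 J.
f = ΔE/h = 2.131×10^-16/6.63×10^-34 = 3.21×10^17 Hz.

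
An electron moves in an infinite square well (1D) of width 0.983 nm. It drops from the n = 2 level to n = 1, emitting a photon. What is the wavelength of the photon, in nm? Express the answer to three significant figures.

λ = 1.06×10^3 nm

E_1 = h²/(8m_eL²) = 6.235×10^-20 J, so ΔE = (2² − 1²)E_1 = 1.870×10^-19 J.
λ = hc/ΔE = (6.626×10^-34·2.998×10^8)/1.870×10^-19 = 1.06×10^-6 m = 1.06×10^3 nm.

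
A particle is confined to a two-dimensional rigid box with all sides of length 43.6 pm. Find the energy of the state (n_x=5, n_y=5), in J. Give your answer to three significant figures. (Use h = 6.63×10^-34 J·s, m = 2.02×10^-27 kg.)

For a 2D rectangular well E = (h²/8m)·Σ n_i²/L_i² = (6.63×10^-34)²/(8·2.02×10^-27) · [5²/(43.6 pm)² + 5²/(43.6 pm)²].
Evaluating gives E = 7.15×10^-19 J.

E = 7.15×10^-19 J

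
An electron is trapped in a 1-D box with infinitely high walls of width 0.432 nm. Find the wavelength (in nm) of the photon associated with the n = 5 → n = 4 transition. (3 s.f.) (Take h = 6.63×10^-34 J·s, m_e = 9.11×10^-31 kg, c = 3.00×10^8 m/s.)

λ = 68.4 nm

E_1 = h²/(8m_eL²) = 3.232×10^-19 J, so ΔE = (5² − 4²)E_1 = 2.909×10^-18 J.
λ = hc/ΔE = (6.63×10^-34·3.00×10^8)/2.909×10^-18 = 6.84×10^-8 m = 68.4 nm.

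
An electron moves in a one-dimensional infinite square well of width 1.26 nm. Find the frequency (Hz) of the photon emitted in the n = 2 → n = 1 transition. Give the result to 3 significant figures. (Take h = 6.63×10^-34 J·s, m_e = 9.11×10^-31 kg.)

E_1 = h²/(8m_eL²) = 3.799×10^-20 J and ΔE = (2² − 1²)E_1 = 1.140×10^-19 J.
f = ΔE/h = 1.140×10^-19/6.63×10^-34 = 1.72×10^14 Hz.

f = 1.72×10^14 Hz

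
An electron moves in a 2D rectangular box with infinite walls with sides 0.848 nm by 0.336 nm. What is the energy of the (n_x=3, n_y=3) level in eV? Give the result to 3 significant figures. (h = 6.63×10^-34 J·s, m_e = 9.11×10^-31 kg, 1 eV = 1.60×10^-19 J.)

E = 34.8 eV

For a 2D rectangular well E = (h²/8m_e)·Σ n_i²/L_i² = (6.63×10^-34)²/(8·9.11×10^-31) · [3²/(0.848 nm)² + 3²/(0.336 nm)²].
Evaluating gives E = 5.563×10^-18 J = 34.8 eV.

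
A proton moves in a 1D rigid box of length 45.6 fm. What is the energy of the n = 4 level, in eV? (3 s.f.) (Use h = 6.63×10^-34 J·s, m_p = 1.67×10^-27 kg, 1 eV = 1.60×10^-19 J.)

For an infinite well E_n = n²h²/(8m_pL²), so E_1 = h²/(8m_pL²) = (6.63×10^-34)²/(8·1.67×10^-27·(4.56×10^-14 m)²) = 1.582×10^-14 J.
Then E_4 = 4²·E_1 = 16·1.582×10^-14 J = 2.531×10^-13 J.
Converting, E_4 = 2.531×10^-13 J / (1.60×10^-19 J/eV) = 1.58×10^6 eV.

E_4 = 1.58×10^6 eV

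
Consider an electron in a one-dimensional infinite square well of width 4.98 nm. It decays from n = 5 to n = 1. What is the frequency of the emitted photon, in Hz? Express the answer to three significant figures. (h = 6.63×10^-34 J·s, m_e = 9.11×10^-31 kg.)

f = 8.80×10^13 Hz

E_1 = h²/(8m_eL²) = 2.432×10^-21 J and ΔE = (5² − 1²)E_1 = 5.837×10^-20 J.
f = ΔE/h = 5.837×10^-20/6.63×10^-34 = 8.80×10^13 Hz.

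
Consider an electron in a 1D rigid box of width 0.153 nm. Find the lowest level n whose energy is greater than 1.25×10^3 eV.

E_1 = h²/(8m_eL²) = 2.574×10^-18 J = 16.07 eV.
Need n² > 1.25×10^3/16.07 = 77.78, i.e. n > 8.819.
The smallest integer satisfying this is n = 9.

n = 9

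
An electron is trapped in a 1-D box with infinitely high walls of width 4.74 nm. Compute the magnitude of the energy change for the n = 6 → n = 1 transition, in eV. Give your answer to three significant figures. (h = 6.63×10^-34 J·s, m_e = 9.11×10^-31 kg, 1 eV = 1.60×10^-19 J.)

|ΔE| = 0.587 eV

E_1 = h²/(8m_eL²) = 2.684×10^-21 J.
|ΔE| = |6² − 1²|·E_1 = 35·2.684×10^-21 J = 9.394×10^-20 J = 0.587 eV.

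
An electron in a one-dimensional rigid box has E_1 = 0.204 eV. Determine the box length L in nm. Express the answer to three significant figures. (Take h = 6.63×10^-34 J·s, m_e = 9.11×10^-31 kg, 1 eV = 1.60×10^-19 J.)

From E_n = n²h²/(8m_eL²), L = n·h/√(8m_eE_n).
E_1 = 0.204 eV = 3.264×10^-20 J, so L = 1·6.63×10^-34/√(8·9.11×10^-31·3.264×10^-20) = 1.36×10^-9 m = 1.36 nm.

L = 1.36 nm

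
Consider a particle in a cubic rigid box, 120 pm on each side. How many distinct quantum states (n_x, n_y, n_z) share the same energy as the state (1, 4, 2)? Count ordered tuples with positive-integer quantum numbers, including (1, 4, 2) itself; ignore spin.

degeneracy = 6

The level has n_x² + n_y² + n_z² = 21. The ordered positive-integer solutions are (1, 2, 4), (1, 4, 2), (2, 1, 4), (2, 4, 1), (4, 1, 2), (4, 2, 1).
That gives 6 states.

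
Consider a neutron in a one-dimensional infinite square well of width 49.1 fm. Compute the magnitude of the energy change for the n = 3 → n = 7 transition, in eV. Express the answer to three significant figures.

E_1 = h²/(8m_nL²) = 1.359×10^-14 J.
|ΔE| = |3² − 7²|·E_1 = 40·1.359×10^-14 J = 5.436×10^-13 J = 3.39×10^6 eV.

|ΔE| = 3.39×10^6 eV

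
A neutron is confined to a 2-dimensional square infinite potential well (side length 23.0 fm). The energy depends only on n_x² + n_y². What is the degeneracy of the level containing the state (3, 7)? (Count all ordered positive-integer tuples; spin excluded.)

The level has n_x² + n_y² = 58. The ordered positive-integer solutions are (3, 7), (7, 3).
That gives 2 states.

degeneracy = 2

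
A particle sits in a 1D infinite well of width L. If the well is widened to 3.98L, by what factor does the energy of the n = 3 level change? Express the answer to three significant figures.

0.0631

E_n ∝ 1/L², so the energy scales by 1/3.98² = 0.0631.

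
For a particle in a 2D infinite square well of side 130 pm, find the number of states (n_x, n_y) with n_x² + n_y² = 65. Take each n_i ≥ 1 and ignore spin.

degeneracy = 4

The level has n_x² + n_y² = 65. The ordered positive-integer solutions are (1, 8), (4, 7), (7, 4), (8, 1).
That gives 4 states.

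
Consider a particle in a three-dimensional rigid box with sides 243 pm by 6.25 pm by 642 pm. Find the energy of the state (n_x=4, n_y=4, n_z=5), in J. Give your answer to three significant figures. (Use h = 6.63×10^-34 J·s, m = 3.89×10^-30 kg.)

E = 5.79×10^-15 J

For a 3D rectangular well E = (h²/8m)·Σ n_i²/L_i² = (6.63×10^-34)²/(8·3.89×10^-30) · [4²/(243 pm)² + 4²/(6.25 pm)² + 5²/(642 pm)²].
Evaluating gives E = 5.79×10^-15 J.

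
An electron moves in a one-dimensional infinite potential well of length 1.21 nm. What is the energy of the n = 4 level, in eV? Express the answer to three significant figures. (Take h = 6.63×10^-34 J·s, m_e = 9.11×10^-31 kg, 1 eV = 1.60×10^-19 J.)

For an infinite well E_n = n²h²/(8m_eL²), so E_1 = h²/(8m_eL²) = (6.63×10^-34)²/(8·9.11×10^-31·(1.21×10^-9 m)²) = 4.120×10^-20 J.
Then E_4 = 4²·E_1 = 16·4.120×10^-20 J = 6.592×10^-19 J.
Converting, E_4 = 6.592×10^-19 J / (1.60×10^-19 J/eV) = 4.12 eV.

E_4 = 4.12 eV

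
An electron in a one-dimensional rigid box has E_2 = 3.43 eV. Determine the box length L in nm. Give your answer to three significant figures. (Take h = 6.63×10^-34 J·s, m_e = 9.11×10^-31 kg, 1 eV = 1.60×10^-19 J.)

From E_n = n²h²/(8m_eL²), L = n·h/√(8m_eE_n).
E_2 = 3.43 eV = 5.488×10^-19 J, so L = 2·6.63×10^-34/√(8·9.11×10^-31·5.488×10^-19) = 6.63×10^-10 m = 0.663 nm.

L = 0.663 nm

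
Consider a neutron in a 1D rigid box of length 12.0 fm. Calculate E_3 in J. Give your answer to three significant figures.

For an infinite well E_n = n²h²/(8m_nL²), so E_1 = h²/(8m_nL²) = (6.626×10^-34)²/(8·1.675×10^-27·(1.20×10^-14 m)²) = 2.275×10^-13 J.
Then E_3 = 3²·E_1 = 9·2.275×10^-13 J = 2.05×10^-12 J.

E_3 = 2.05×10^-12 J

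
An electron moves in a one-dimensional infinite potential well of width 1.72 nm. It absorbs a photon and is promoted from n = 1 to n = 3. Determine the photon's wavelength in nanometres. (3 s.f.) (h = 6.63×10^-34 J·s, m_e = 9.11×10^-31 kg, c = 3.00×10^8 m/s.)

E_1 = h²/(8m_eL²) = 2.039×10^-20 J, so ΔE = (3² − 1²)E_1 = 1.631×10^-19 J.
λ = hc/ΔE = (6.63×10^-34·3.00×10^8)/1.631×10^-19 = 1.22×10^-6 m = 1.22×10^3 nm.

λ = 1.22×10^3 nm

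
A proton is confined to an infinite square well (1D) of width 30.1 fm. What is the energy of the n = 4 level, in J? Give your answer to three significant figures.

For an infinite well E_n = n²h²/(8m_pL²), so E_1 = h²/(8m_pL²) = (6.626×10^-34)²/(8·1.673×10^-27·(3.01×10^-14 m)²) = 3.621×10^-14 J.
Then E_4 = 4²·E_1 = 16·3.621×10^-14 J = 5.79×10^-13 J.

E_4 = 5.79×10^-13 J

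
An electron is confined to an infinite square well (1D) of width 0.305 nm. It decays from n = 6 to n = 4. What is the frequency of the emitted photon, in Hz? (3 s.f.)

f = 1.95×10^16 Hz

E_1 = h²/(8m_eL²) = 6.477×10^-19 J and ΔE = (6² − 4²)E_1 = 1.295×10^-17 J.
f = ΔE/h = 1.295×10^-17/6.626×10^-34 = 1.95×10^16 Hz.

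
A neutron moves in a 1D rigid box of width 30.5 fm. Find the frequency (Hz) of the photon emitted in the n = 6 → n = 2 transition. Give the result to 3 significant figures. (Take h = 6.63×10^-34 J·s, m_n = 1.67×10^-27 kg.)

E_1 = h²/(8m_nL²) = 3.537×10^-14 J and ΔE = (6² − 2²)E_1 = 1.132×10^-12 J.
f = ΔE/h = 1.132×10^-12/6.63×10^-34 = 1.71×10^21 Hz.

f = 1.71×10^21 Hz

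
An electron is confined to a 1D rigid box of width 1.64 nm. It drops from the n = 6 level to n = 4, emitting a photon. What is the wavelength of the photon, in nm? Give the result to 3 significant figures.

λ = 443 nm

E_1 = h²/(8m_eL²) = 2.240×10^-20 J, so ΔE = (6² − 4²)E_1 = 4.480×10^-19 J.
λ = hc/ΔE = (6.626×10^-34·2.998×10^8)/4.480×10^-19 = 4.43×10^-7 m = 443 nm.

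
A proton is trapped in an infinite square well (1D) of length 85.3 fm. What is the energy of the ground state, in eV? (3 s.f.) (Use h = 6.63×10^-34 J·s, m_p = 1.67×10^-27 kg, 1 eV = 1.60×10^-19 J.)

E_1 = 2.83×10^4 eV

For an infinite well E_n = n²h²/(8m_pL²), so E_1 = h²/(8m_pL²) = (6.63×10^-34)²/(8·1.67×10^-27·(8.53×10^-14 m)²) = 4.522×10^-15 J.
Converting, E_1 = 4.522×10^-15 J / (1.60×10^-19 J/eV) = 2.83×10^4 eV.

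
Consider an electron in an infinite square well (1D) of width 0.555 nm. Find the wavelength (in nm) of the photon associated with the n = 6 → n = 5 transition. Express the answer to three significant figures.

E_1 = h²/(8m_eL²) = 1.956×10^-19 J, so ΔE = (6² − 5²)E_1 = 2.152×10^-18 J.
λ = hc/ΔE = (6.626×10^-34·2.998×10^8)/2.152×10^-18 = 9.23×10^-8 m = 92.3 nm.

λ = 92.3 nm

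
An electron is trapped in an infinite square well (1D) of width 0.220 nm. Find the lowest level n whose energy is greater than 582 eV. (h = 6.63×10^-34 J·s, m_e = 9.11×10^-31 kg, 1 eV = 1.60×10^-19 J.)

n = 9

E_1 = h²/(8m_eL²) = 1.246×10^-18 J = 7.788 eV.
Need n² > 582/7.788 = 74.73, i.e. n > 8.645.
The smallest integer satisfying this is n = 9.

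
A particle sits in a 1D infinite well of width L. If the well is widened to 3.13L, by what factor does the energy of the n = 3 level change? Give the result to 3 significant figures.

0.102

E_n ∝ 1/L², so the energy scales by 1/3.13² = 0.102.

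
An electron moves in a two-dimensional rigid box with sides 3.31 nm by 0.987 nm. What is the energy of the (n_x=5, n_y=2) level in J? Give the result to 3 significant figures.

E = 3.85×10^-19 J

For a 2D rectangular well E = (h²/8m_e)·Σ n_i²/L_i² = (6.626×10^-34)²/(8·9.109×10^-31) · [5²/(3.31 nm)² + 2²/(0.987 nm)²].
Evaluating gives E = 3.85×10^-19 J.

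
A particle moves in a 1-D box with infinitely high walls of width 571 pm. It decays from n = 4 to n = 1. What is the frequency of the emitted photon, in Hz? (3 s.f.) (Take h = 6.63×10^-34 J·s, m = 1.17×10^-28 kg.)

E_1 = h²/(8mL²) = 1.440×10^-21 J and ΔE = (4² − 1²)E_1 = 2.160×10^-20 J.
f = ΔE/h = 2.160×10^-20/6.63×10^-34 = 3.26×10^13 Hz.

f = 3.26×10^13 Hz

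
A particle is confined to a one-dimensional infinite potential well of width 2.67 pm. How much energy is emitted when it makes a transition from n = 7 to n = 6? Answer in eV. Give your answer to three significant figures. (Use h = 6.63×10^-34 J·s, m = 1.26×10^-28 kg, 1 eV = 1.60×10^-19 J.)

|ΔE| = 4.97×10^3 eV

E_1 = h²/(8mL²) = 6.117×10^-17 J.
|ΔE| = |7² − 6²|·E_1 = 13·6.117×10^-17 J = 7.952×10^-16 J = 4.97×10^3 eV.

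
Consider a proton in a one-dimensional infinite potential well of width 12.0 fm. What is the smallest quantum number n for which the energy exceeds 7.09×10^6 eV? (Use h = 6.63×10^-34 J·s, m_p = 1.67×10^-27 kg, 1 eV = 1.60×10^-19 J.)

n = 3

E_1 = h²/(8m_pL²) = 2.285×10^-13 J = 1.428×10^6 eV.
Need n² > 7.09×10^6/1.428×10^6 = 4.965, i.e. n > 2.228.
The smallest integer satisfying this is n = 3.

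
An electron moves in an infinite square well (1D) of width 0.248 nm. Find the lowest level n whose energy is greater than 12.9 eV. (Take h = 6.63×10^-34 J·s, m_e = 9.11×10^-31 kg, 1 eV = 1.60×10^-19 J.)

E_1 = h²/(8m_eL²) = 9.807×10^-19 J = 6.129 eV.
Need n² > 12.9/6.129 = 2.105, i.e. n > 1.451.
The smallest integer satisfying this is n = 2.

n = 2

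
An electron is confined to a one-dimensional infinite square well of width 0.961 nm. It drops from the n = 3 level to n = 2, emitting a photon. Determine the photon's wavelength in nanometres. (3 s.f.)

E_1 = h²/(8m_eL²) = 6.524×10^-20 J, so ΔE = (3² − 2²)E_1 = 3.262×10^-19 J.
λ = hc/ΔE = (6.626×10^-34·2.998×10^8)/3.262×10^-19 = 6.09×10^-7 m = 609 nm.

λ = 609 nm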